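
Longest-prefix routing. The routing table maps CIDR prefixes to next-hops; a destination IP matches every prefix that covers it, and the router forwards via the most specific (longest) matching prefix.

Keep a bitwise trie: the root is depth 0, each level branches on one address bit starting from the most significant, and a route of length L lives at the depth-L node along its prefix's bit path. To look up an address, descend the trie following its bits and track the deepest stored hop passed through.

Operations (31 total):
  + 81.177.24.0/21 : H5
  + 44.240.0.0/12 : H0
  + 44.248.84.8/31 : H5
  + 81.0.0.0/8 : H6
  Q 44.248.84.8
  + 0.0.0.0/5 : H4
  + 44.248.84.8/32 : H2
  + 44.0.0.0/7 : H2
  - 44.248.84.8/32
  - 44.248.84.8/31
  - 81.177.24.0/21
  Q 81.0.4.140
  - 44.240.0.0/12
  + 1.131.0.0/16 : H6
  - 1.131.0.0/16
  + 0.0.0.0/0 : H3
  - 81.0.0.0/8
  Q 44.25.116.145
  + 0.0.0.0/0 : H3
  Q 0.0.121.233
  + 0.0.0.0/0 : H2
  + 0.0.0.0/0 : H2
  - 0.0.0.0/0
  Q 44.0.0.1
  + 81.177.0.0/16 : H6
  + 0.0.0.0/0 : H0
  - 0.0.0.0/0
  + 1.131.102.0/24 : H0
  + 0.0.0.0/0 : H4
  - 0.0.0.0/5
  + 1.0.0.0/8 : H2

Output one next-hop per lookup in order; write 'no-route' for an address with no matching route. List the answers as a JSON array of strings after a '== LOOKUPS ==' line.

Trace:
  + 81.177.24.0/21 (H5) depth=21
  + 44.240.0.0/12 (H0) depth=12
  + 44.248.84.8/31 (H5) depth=31
  + 81.0.0.0/8 (H6) depth=8
  Q 44.248.84.8: descend 0010110011111000010101000000100 ; hops seen [H0,H5] ; pick H5
  + 0.0.0.0/5 (H4) depth=5
  + 44.248.84.8/32 (H2) depth=32
  + 44.0.0.0/7 (H2) depth=7
  del 44.248.84.8/32 (clear depth 32)
  del 44.248.84.8/31 (clear depth 31)
  del 81.177.24.0/21 (clear depth 21)
  Q 81.0.4.140: descend 01010001 ; hops seen [H6] ; pick H6
  del 44.240.0.0/12 (clear depth 12)
  + 1.131.0.0/16 (H6) depth=16
  del 1.131.0.0/16 (clear depth 16)
  + 0.0.0.0/0 (H3) depth=0
  del 81.0.0.0/8 (clear depth 8)
  Q 44.25.116.145: descend 00101100 ; hops seen [H3,H2] ; pick H2
  + 0.0.0.0/0 (H3) depth=0
  Q 0.0.121.233: descend 0000000 ; hops seen [H3,H4] ; pick H4
  + 0.0.0.0/0 (H2) depth=0
  + 0.0.0.0/0 (H2) depth=0
  del 0.0.0.0/0 (clear depth 0)
  Q 44.0.0.1: descend 00101100 ; hops seen [H2] ; pick H2
  + 81.177.0.0/16 (H6) depth=16
  + 0.0.0.0/0 (H0) depth=0
  del 0.0.0.0/0 (clear depth 0)
  + 1.131.102.0/24 (H0) depth=24
  + 0.0.0.0/0 (H4) depth=0
  del 0.0.0.0/5 (clear depth 5)
  + 1.0.0.0/8 (H2) depth=8

== LOOKUPS ==
["H5","H6","H2","H4","H2"]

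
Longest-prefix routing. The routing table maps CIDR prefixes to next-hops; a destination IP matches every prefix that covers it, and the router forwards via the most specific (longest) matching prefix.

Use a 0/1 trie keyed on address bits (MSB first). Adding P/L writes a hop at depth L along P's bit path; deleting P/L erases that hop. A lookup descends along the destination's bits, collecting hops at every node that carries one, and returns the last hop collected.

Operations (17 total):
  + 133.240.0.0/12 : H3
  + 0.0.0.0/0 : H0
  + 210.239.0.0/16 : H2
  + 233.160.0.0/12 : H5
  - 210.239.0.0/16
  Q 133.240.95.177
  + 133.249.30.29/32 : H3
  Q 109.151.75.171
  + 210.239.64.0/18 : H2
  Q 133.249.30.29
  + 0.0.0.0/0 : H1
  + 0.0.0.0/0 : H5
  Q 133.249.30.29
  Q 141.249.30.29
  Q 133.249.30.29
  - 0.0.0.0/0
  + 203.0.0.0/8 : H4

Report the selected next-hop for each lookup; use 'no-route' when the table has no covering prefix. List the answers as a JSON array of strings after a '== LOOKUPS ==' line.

Process each operation:
  add 133.240.0.0/12 -> H3 at depth 12
  add 0.0.0.0/0 -> H0 at depth 0
  add 210.239.0.0/16 -> H2 at depth 16
  add 233.160.0.0/12 -> H5 at depth 12
  - 210.239.0.0/16 clear@16
  lookup 133.240.95.177: bits 100001011111 walk d0:H0→d1:-→d2:-→d3:-→d4:-→d5:-→d6:-→d7:-→d8:-→d9:-→d10:-→d11:-→d12:H3 -> H3
  add 133.249.30.29/32 -> H3 at depth 32
  lookup 109.151.75.171: bits ε walk d0:H0 -> H0
  add 210.239.64.0/18 -> H2 at depth 18
  lookup 133.249.30.29: bits 10000101111110010001111000011101 walk d0:H0→d1:-→d2:-→d3:-→d4:-→d5:-→d6:-→d7:-→d8:-→d9:-→d10:-→d11:-→d12:H3→d13:-→d14:-→d15:-→d16:-→d17:-→d18:-→d19:-→d20:-→d21:-→d22:-→d23:-→d24:-→d25:-→d26:-→d27:-→d28:-→d29:-→d30:-→d31:-→d32:H3 -> H3
  add 0.0.0.0/0 -> H1 at depth 0
  add 0.0.0.0/0 -> H5 at depth 0
  lookup 133.249.30.29: bits 10000101111110010001111000011101 walk d0:H5→d1:-→d2:-→d3:-→d4:-→d5:-→d6:-→d7:-→d8:-→d9:-→d10:-→d11:-→d12:H3→d13:-→d14:-→d15:-→d16:-→d17:-→d18:-→d19:-→d20:-→d21:-→d22:-→d23:-→d24:-→d25:-→d26:-→d27:-→d28:-→d29:-→d30:-→d31:-→d32:H3 -> H3
  lookup 141.249.30.29: bits 1000 walk d0:H5→d1:-→d2:-→d3:-→d4:- -> H5
  lookup 133.249.30.29: bits 10000101111110010001111000011101 walk d0:H5→d1:-→d2:-→d3:-→d4:-→d5:-→d6:-→d7:-→d8:-→d9:-→d10:-→d11:-→d12:H3→d13:-→d14:-→d15:-→d16:-→d17:-→d18:-→d19:-→d20:-→d21:-→d22:-→d23:-→d24:-→d25:-→d26:-→d27:-→d28:-→d29:-→d30:-→d31:-→d32:H3 -> H3
  - 0.0.0.0/0 clear@0
  add 203.0.0.0/8 -> H4 at depth 8

== LOOKUPS ==
["H3","H0","H3","H3","H5","H3"]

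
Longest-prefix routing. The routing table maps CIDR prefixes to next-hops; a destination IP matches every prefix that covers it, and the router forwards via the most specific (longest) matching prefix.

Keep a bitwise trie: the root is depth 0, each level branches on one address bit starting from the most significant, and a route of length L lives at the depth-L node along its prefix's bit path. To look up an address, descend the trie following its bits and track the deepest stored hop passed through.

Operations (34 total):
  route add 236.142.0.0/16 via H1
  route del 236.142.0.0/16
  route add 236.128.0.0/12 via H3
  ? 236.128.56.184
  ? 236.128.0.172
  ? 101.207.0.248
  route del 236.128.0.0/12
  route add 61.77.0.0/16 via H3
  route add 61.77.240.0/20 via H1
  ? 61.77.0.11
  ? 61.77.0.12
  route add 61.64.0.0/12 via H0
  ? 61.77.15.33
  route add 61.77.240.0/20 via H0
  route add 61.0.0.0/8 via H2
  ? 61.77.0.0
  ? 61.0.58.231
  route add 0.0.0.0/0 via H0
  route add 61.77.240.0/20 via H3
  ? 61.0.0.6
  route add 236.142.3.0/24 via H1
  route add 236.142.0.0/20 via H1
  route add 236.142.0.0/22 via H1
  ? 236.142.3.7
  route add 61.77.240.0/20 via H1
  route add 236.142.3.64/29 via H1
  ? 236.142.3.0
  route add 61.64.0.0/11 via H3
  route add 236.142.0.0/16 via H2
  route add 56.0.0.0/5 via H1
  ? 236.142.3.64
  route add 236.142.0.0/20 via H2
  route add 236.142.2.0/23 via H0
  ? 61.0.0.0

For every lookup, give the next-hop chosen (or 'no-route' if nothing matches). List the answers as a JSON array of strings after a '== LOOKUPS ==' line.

Trace:
  add 236.142.0.0/16 -> H1 at depth 16
  del 236.142.0.0/16 (clear depth 16)
  add 236.128.0.0/12 -> H3 at depth 12
  lookup 236.128.56.184: bits 111011001000 walk d0:-→d1:-→d2:-→d3:-→d4:-→d5:-→d6:-→d7:-→d8:-→d9:-→d10:-→d11:-→d12:H3 -> H3
  lookup 236.128.0.172: bits 111011001000 walk d0:-→d1:-→d2:-→d3:-→d4:-→d5:-→d6:-→d7:-→d8:-→d9:-→d10:-→d11:-→d12:H3 -> H3
  lookup 101.207.0.248: bits ε walk d0:- -> no-route
  del 236.128.0.0/12 (clear depth 12)
  add 61.77.0.0/16 -> H3 at depth 16
  add 61.77.240.0/20 -> H1 at depth 20
  lookup 61.77.0.11: bits 0011110101001101 walk d0:-→d1:-→d2:-→d3:-→d4:-→d5:-→d6:-→d7:-→d8:-→d9:-→d10:-→d11:-→d12:-→d13:-→d14:-→d15:-→d16:H3 -> H3
  lookup 61.77.0.12: bits 0011110101001101 walk d0:-→d1:-→d2:-→d3:-→d4:-→d5:-→d6:-→d7:-→d8:-→d9:-→d10:-→d11:-→d12:-→d13:-→d14:-→d15:-→d16:H3 -> H3
  add 61.64.0.0/12 -> H0 at depth 12
  lookup 61.77.15.33: bits 0011110101001101 walk d0:-→d1:-→d2:-→d3:-→d4:-→d5:-→d6:-→d7:-→d8:-→d9:-→d10:-→d11:-→d12:H0→d13:-→d14:-→d15:-→d16:H3 -> H3
  add 61.77.240.0/20 -> H0 at depth 20
  add 61.0.0.0/8 -> H2 at depth 8
  lookup 61.77.0.0: bits 0011110101001101 walk d0:-→d1:-→d2:-→d3:-→d4:-→d5:-→d6:-→d7:-→d8:H2→d9:-→d10:-→d11:-→d12:H0→d13:-→d14:-→d15:-→d16:H3 -> H3
  lookup 61.0.58.231: bits 001111010 walk d0:-→d1:-→d2:-→d3:-→d4:-→d5:-→d6:-→d7:-→d8:H2→d9:- -> H2
  add 0.0.0.0/0 -> H0 at depth 0
  add 61.77.240.0/20 -> H3 at depth 20
  lookup 61.0.0.6: bits 001111010 walk d0:H0→d1:-→d2:-→d3:-→d4:-→d5:-→d6:-→d7:-→d8:H2→d9:- -> H2
  add 236.142.3.0/24 -> H1 at depth 24
  add 236.142.0.0/20 -> H1 at depth 20
  add 236.142.0.0/22 -> H1 at depth 22
  lookup 236.142.3.7: bits 111011001000111000000011 walk d0:H0→d1:-→d2:-→d3:-→d4:-→d5:-→d6:-→d7:-→d8:-→d9:-→d10:-→d11:-→d12:-→d13:-→d14:-→d15:-→d16:-→d17:-→d18:-→d19:-→d20:H1→d21:-→d22:H1→d23:-→d24:H1 -> H1
  add 61.77.240.0/20 -> H1 at depth 20
  add 236.142.3.64/29 -> H1 at depth 29
  lookup 236.142.3.0: bits 1110110010001110000000110 walk d0:H0→d1:-→d2:-→d3:-→d4:-→d5:-→d6:-→d7:-→d8:-→d9:-→d10:-→d11:-→d12:-→d13:-→d14:-→d15:-→d16:-→d17:-→d18:-→d19:-→d20:H1→d21:-→d22:H1→d23:-→d24:H1→d25:- -> H1
  add 61.64.0.0/11 -> H3 at depth 11
  add 236.142.0.0/16 -> H2 at depth 16
  add 56.0.0.0/5 -> H1 at depth 5
  lookup 236.142.3.64: bits 11101100100011100000001101000 walk d0:H0→d1:-→d2:-→d3:-→d4:-→d5:-→d6:-→d7:-→d8:-→d9:-→d10:-→d11:-→d12:-→d13:-→d14:-→d15:-→d16:H2→d17:-→d18:-→d19:-→d20:H1→d21:-→d22:H1→d23:-→d24:H1→d25:-→d26:-→d27:-→d28:-→d29:H1 -> H1
  add 236.142.0.0/20 -> H2 at depth 20
  add 236.142.2.0/23 -> H0 at depth 23
  lookup 61.0.0.0: bits 001111010 walk d0:H0→d1:-→d2:-→d3:-→d4:-→d5:H1→d6:-→d7:-→d8:H2→d9:- -> H2

== LOOKUPS ==
["H3","H3","no-route","H3","H3","H3","H3","H2","H2","H1","H1","H1","H2"]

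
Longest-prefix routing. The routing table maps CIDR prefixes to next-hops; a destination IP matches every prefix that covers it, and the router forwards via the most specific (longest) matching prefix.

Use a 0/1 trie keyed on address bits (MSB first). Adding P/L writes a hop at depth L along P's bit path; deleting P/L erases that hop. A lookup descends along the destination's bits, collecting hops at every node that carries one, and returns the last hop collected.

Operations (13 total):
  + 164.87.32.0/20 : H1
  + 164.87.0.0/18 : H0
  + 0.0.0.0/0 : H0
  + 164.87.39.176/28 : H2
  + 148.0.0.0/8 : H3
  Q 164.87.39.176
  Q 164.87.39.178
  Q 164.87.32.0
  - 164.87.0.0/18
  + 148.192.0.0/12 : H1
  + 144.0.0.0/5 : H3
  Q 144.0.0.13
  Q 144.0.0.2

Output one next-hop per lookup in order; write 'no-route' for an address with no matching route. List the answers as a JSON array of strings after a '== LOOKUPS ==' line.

Process each operation:
  add 164.87.32.0/20 -> H1 at depth 20
  add 164.87.0.0/18 -> H0 at depth 18
  add 0.0.0.0/0 -> H0 at depth 0
  add 164.87.39.176/28 -> H2 at depth 28
  add 148.0.0.0/8 -> H3 at depth 8
  ? 164.87.39.176  path d0:H0→d1:-→d2:-→d3:-→d4:-→d5:-→d6:-→d7:-→d8:-→d9:-→d10:-→d11:-→d12:-→d13:-→d14:-→d15:-→d16:-→d17:-→d18:H0→d19:-→d20:H1→d21:-→d22:-→d23:-→d24:-→d25:-→d26:-→d27:-→d28:H2  best=H2
  ? 164.87.39.178  path d0:H0→d1:-→d2:-→d3:-→d4:-→d5:-→d6:-→d7:-→d8:-→d9:-→d10:-→d11:-→d12:-→d13:-→d14:-→d15:-→d16:-→d17:-→d18:H0→d19:-→d20:H1→d21:-→d22:-→d23:-→d24:-→d25:-→d26:-→d27:-→d28:H2  best=H2
  ? 164.87.32.0  path d0:H0→d1:-→d2:-→d3:-→d4:-→d5:-→d6:-→d7:-→d8:-→d9:-→d10:-→d11:-→d12:-→d13:-→d14:-→d15:-→d16:-→d17:-→d18:H0→d19:-→d20:H1→d21:-  best=H1
  del 164.87.0.0/18 (clear depth 18)
  add 148.192.0.0/12 -> H1 at depth 12
  add 144.0.0.0/5 -> H3 at depth 5
  ? 144.0.0.13  path d0:H0→d1:-→d2:-→d3:-→d4:-→d5:H3  best=H3
  ? 144.0.0.2  path d0:H0→d1:-→d2:-→d3:-→d4:-→d5:H3  best=H3

== LOOKUPS ==
["H2","H2","H1","H3","H3"]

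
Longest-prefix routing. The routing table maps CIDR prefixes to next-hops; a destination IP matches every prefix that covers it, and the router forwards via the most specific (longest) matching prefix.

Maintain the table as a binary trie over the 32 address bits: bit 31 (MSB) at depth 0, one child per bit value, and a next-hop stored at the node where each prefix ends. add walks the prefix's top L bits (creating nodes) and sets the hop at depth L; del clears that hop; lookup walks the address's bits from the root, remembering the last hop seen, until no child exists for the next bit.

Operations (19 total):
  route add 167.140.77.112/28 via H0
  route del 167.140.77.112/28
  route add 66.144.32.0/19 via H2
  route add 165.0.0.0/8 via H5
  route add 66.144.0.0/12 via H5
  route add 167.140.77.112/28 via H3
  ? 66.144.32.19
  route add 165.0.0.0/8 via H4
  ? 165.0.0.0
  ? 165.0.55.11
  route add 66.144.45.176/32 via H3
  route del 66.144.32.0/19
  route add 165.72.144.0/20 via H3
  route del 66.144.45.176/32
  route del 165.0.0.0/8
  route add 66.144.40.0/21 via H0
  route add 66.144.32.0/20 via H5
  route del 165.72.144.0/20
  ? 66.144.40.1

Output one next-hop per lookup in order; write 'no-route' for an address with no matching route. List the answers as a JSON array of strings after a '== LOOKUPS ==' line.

Process each operation:
  add 167.140.77.112/28 -> H0 at depth 28
  - 167.140.77.112/28 clear@28
  add 66.144.32.0/19 -> H2 at depth 19
  add 165.0.0.0/8 -> H5 at depth 8
  add 66.144.0.0/12 -> H5 at depth 12
  add 167.140.77.112/28 -> H3 at depth 28
  Q 66.144.32.19: descend 0100001010010000001 ; hops seen [H5,H2] ; pick H2
  add 165.0.0.0/8 -> H4 at depth 8
  Q 165.0.0.0: descend 10100101 ; hops seen [H4] ; pick H4
  Q 165.0.55.11: descend 10100101 ; hops seen [H4] ; pick H4
  add 66.144.45.176/32 -> H3 at depth 32
  - 66.144.32.0/19 clear@19
  add 165.72.144.0/20 -> H3 at depth 20
  - 66.144.45.176/32 clear@32
  - 165.0.0.0/8 clear@8
  add 66.144.40.0/21 -> H0 at depth 21
  add 66.144.32.0/20 -> H5 at depth 20
  - 165.72.144.0/20 clear@20
  Q 66.144.40.1: descend 010000101001000000101 ; hops seen [H5,H5,H0] ; pick H0

== LOOKUPS ==
["H2","H4","H4","H0"]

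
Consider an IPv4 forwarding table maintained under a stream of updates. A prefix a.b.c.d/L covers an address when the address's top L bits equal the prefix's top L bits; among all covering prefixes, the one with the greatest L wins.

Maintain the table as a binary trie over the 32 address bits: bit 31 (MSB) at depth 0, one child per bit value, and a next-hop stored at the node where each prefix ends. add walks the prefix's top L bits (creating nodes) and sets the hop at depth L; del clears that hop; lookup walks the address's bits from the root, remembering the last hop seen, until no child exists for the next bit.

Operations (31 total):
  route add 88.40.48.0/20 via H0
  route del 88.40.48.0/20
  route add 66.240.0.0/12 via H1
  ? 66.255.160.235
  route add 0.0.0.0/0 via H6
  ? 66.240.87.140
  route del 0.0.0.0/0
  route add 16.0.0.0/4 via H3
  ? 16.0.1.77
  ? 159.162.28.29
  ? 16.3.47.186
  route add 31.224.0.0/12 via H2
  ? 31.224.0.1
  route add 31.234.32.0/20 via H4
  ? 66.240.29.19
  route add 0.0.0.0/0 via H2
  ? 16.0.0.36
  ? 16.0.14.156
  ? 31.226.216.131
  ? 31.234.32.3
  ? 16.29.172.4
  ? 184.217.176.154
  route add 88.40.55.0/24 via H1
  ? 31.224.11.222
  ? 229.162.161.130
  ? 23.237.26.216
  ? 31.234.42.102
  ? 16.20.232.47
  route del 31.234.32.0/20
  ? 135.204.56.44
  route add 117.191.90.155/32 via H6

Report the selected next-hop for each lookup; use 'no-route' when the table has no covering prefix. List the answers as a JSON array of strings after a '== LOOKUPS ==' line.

Process each operation:
  + 88.40.48.0/20 (H0) depth=20
  - 88.40.48.0/20 clear@20
  + 66.240.0.0/12 (H1) depth=12
  Q 66.255.160.235: descend 010000101111 ; hops seen [H1] ; pick H1
  + 0.0.0.0/0 (H6) depth=0
  Q 66.240.87.140: descend 010000101111 ; hops seen [H6,H1] ; pick H1
  - 0.0.0.0/0 clear@0
  + 16.0.0.0/4 (H3) depth=4
  Q 16.0.1.77: descend 0001 ; hops seen [H3] ; pick H3
  Q 159.162.28.29: descend ε ; hops seen [∅] ; pick no-route
  Q 16.3.47.186: descend 0001 ; hops seen [H3] ; pick H3
  + 31.224.0.0/12 (H2) depth=12
  Q 31.224.0.1: descend 000111111110 ; hops seen [H3,H2] ; pick H2
  + 31.234.32.0/20 (H4) depth=20
  Q 66.240.29.19: descend 010000101111 ; hops seen [H1] ; pick H1
  + 0.0.0.0/0 (H2) depth=0
  Q 16.0.0.36: descend 0001 ; hops seen [H2,H3] ; pick H3
  Q 16.0.14.156: descend 0001 ; hops seen [H2,H3] ; pick H3
  Q 31.226.216.131: descend 000111111110 ; hops seen [H2,H3,H2] ; pick H2
  Q 31.234.32.3: descend 00011111111010100010 ; hops seen [H2,H3,H2,H4] ; pick H4
  Q 16.29.172.4: descend 0001 ; hops seen [H2,H3] ; pick H3
  Q 184.217.176.154: descend ε ; hops seen [H2] ; pick H2
  + 88.40.55.0/24 (H1) depth=24
  Q 31.224.11.222: descend 000111111110 ; hops seen [H2,H3,H2] ; pick H2
  Q 229.162.161.130: descend ε ; hops seen [H2] ; pick H2
  Q 23.237.26.216: descend 0001 ; hops seen [H2,H3] ; pick H3
  Q 31.234.42.102: descend 00011111111010100010 ; hops seen [H2,H3,H2,H4] ; pick H4
  Q 16.20.232.47: descend 0001 ; hops seen [H2,H3] ; pick H3
  - 31.234.32.0/20 clear@20
  Q 135.204.56.44: descend ε ; hops seen [H2] ; pick H2
  + 117.191.90.155/32 (H6) depth=32

== LOOKUPS ==
["H1","H1","H3","no-route","H3","H2","H1","H3","H3","H2","H4","H3","H2","H2","H2","H3","H4","H3","H2"]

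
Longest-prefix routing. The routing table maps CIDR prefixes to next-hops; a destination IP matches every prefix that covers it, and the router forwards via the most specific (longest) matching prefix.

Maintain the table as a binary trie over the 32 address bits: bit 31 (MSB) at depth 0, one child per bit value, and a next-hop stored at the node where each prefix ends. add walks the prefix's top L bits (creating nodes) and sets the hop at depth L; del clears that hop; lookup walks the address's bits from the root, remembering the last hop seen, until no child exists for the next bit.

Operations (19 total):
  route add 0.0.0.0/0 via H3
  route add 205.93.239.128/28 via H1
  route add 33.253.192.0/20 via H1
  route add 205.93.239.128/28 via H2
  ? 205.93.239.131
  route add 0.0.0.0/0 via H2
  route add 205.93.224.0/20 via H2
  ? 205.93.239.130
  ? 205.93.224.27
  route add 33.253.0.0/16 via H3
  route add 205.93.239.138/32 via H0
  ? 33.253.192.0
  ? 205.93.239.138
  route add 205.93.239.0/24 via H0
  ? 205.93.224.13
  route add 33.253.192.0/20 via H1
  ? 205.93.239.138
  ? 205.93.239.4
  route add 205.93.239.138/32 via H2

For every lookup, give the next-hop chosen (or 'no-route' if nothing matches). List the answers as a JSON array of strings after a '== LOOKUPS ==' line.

Apply in order:
  + 0.0.0.0/0 (H3) depth=0
  + 205.93.239.128/28 (H1) depth=28
  + 33.253.192.0/20 (H1) depth=20
  + 205.93.239.128/28 (H2) depth=28
  ? 205.93.239.131  path d0:H3→d1:-→d2:-→d3:-→d4:-→d5:-→d6:-→d7:-→d8:-→d9:-→d10:-→d11:-→d12:-→d13:-→d14:-→d15:-→d16:-→d17:-→d18:-→d19:-→d20:-→d21:-→d22:-→d23:-→d24:-→d25:-→d26:-→d27:-→d28:H2  best=H2
  + 0.0.0.0/0 (H2) depth=0
  + 205.93.224.0/20 (H2) depth=20
  ? 205.93.239.130  path d0:H2→d1:-→d2:-→d3:-→d4:-→d5:-→d6:-→d7:-→d8:-→d9:-→d10:-→d11:-→d12:-→d13:-→d14:-→d15:-→d16:-→d17:-→d18:-→d19:-→d20:H2→d21:-→d22:-→d23:-→d24:-→d25:-→d26:-→d27:-→d28:H2  best=H2
  ? 205.93.224.27  path d0:H2→d1:-→d2:-→d3:-→d4:-→d5:-→d6:-→d7:-→d8:-→d9:-→d10:-→d11:-→d12:-→d13:-→d14:-→d15:-→d16:-→d17:-→d18:-→d19:-→d20:H2  best=H2
  + 33.253.0.0/16 (H3) depth=16
  + 205.93.239.138/32 (H0) depth=32
  ? 33.253.192.0  path d0:H2→d1:-→d2:-→d3:-→d4:-→d5:-→d6:-→d7:-→d8:-→d9:-→d10:-→d11:-→d12:-→d13:-→d14:-→d15:-→d16:H3→d17:-→d18:-→d19:-→d20:H1  best=H1
  ? 205.93.239.138  path d0:H2→d1:-→d2:-→d3:-→d4:-→d5:-→d6:-→d7:-→d8:-→d9:-→d10:-→d11:-→d12:-→d13:-→d14:-→d15:-→d16:-→d17:-→d18:-→d19:-→d20:H2→d21:-→d22:-→d23:-→d24:-→d25:-→d26:-→d27:-→d28:H2→d29:-→d30:-→d31:-→d32:H0  best=H0
  + 205.93.239.0/24 (H0) depth=24
  ? 205.93.224.13  path d0:H2→d1:-→d2:-→d3:-→d4:-→d5:-→d6:-→d7:-→d8:-→d9:-→d10:-→d11:-→d12:-→d13:-→d14:-→d15:-→d16:-→d17:-→d18:-→d19:-→d20:H2  best=H2
  + 33.253.192.0/20 (H1) depth=20
  ? 205.93.239.138  path d0:H2→d1:-→d2:-→d3:-→d4:-→d5:-→d6:-→d7:-→d8:-→d9:-→d10:-→d11:-→d12:-→d13:-→d14:-→d15:-→d16:-→d17:-→d18:-→d19:-→d20:H2→d21:-→d22:-→d23:-→d24:H0→d25:-→d26:-→d27:-→d28:H2→d29:-→d30:-→d31:-→d32:H0  best=H0
  ? 205.93.239.4  path d0:H2→d1:-→d2:-→d3:-→d4:-→d5:-→d6:-→d7:-→d8:-→d9:-→d10:-→d11:-→d12:-→d13:-→d14:-→d15:-→d16:-→d17:-→d18:-→d19:-→d20:H2→d21:-→d22:-→d23:-→d24:H0  best=H0
  + 205.93.239.138/32 (H2) depth=32

== LOOKUPS ==
["H2","H2","H2","H1","H0","H2","H0","H0"]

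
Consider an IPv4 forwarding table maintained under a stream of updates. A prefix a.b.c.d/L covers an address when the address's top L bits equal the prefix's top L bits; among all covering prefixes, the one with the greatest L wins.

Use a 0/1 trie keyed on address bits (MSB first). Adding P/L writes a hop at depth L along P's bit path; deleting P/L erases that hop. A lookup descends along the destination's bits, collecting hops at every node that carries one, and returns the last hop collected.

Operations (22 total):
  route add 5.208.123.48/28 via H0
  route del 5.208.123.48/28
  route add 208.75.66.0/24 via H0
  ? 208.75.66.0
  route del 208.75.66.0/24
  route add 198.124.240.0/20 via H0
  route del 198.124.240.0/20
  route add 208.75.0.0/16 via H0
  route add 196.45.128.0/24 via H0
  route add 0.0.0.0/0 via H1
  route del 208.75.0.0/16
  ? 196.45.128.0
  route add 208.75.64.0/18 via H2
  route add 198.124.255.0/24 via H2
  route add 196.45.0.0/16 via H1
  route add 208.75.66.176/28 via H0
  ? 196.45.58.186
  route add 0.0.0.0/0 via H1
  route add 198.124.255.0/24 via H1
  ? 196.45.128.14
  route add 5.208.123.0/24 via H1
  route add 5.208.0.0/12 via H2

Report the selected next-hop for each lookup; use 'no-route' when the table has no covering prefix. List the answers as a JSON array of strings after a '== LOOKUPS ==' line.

Trace:
  add 5.208.123.48/28 -> H0 at depth 28
  - 5.208.123.48/28 clear@28
  add 208.75.66.0/24 -> H0 at depth 24
  ? 208.75.66.0  path d0:-→d1:-→d2:-→d3:-→d4:-→d5:-→d6:-→d7:-→d8:-→d9:-→d10:-→d11:-→d12:-→d13:-→d14:-→d15:-→d16:-→d17:-→d18:-→d19:-→d20:-→d21:-→d22:-→d23:-→d24:H0  best=H0
  - 208.75.66.0/24 clear@24
  add 198.124.240.0/20 -> H0 at depth 20
  - 198.124.240.0/20 clear@20
  add 208.75.0.0/16 -> H0 at depth 16
  add 196.45.128.0/24 -> H0 at depth 24
  add 0.0.0.0/0 -> H1 at depth 0
  - 208.75.0.0/16 clear@16
  ? 196.45.128.0  path d0:H1→d1:-→d2:-→d3:-→d4:-→d5:-→d6:-→d7:-→d8:-→d9:-→d10:-→d11:-→d12:-→d13:-→d14:-→d15:-→d16:-→d17:-→d18:-→d19:-→d20:-→d21:-→d22:-→d23:-→d24:H0  best=H0
  add 208.75.64.0/18 -> H2 at depth 18
  add 198.124.255.0/24 -> H2 at depth 24
  add 196.45.0.0/16 -> H1 at depth 16
  add 208.75.66.176/28 -> H0 at depth 28
  ? 196.45.58.186  path d0:H1→d1:-→d2:-→d3:-→d4:-→d5:-→d6:-→d7:-→d8:-→d9:-→d10:-→d11:-→d12:-→d13:-→d14:-→d15:-→d16:H1  best=H1
  add 0.0.0.0/0 -> H1 at depth 0
  add 198.124.255.0/24 -> H1 at depth 24
  ? 196.45.128.14  path d0:H1→d1:-→d2:-→d3:-→d4:-→d5:-→d6:-→d7:-→d8:-→d9:-→d10:-→d11:-→d12:-→d13:-→d14:-→d15:-→d16:H1→d17:-→d18:-→d19:-→d20:-→d21:-→d22:-→d23:-→d24:H0  best=H0
  add 5.208.123.0/24 -> H1 at depth 24
  add 5.208.0.0/12 -> H2 at depth 12

== LOOKUPS ==
["H0","H0","H1","H0"]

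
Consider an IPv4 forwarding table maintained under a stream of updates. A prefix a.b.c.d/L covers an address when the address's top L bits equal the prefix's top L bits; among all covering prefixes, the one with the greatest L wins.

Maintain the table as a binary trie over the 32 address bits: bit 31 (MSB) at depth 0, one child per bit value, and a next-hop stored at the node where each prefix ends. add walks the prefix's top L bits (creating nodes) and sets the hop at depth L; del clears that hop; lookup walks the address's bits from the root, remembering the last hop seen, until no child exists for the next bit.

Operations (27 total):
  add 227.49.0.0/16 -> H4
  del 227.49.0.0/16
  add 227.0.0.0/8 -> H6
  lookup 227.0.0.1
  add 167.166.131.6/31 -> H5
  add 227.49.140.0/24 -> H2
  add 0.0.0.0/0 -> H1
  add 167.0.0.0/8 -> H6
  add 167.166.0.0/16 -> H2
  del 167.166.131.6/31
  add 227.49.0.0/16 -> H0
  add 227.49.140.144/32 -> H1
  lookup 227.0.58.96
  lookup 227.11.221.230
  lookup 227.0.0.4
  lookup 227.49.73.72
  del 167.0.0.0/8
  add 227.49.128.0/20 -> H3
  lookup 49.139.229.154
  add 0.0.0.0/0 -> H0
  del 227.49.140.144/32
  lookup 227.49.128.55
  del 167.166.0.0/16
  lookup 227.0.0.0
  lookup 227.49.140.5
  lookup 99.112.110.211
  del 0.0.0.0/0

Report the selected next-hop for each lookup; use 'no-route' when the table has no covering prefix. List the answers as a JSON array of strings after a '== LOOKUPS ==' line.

Process each operation:
  + 227.49.0.0/16 (H4) depth=16
  - 227.49.0.0/16 clear@16
  + 227.0.0.0/8 (H6) depth=8
  ? 227.0.0.1  path d0:-→d1:-→d2:-→d3:-→d4:-→d5:-→d6:-→d7:-→d8:H6→d9:-→d10:-  best=H6
  + 167.166.131.6/31 (H5) depth=31
  + 227.49.140.0/24 (H2) depth=24
  + 0.0.0.0/0 (H1) depth=0
  + 167.0.0.0/8 (H6) depth=8
  + 167.166.0.0/16 (H2) depth=16
  - 167.166.131.6/31 clear@31
  + 227.49.0.0/16 (H0) depth=16
  + 227.49.140.144/32 (H1) depth=32
  ? 227.0.58.96  path d0:H1→d1:-→d2:-→d3:-→d4:-→d5:-→d6:-→d7:-→d8:H6→d9:-→d10:-  best=H6
  ? 227.11.221.230  path d0:H1→d1:-→d2:-→d3:-→d4:-→d5:-→d6:-→d7:-→d8:H6→d9:-→d10:-  best=H6
  ? 227.0.0.4  path d0:H1→d1:-→d2:-→d3:-→d4:-→d5:-→d6:-→d7:-→d8:H6→d9:-→d10:-  best=H6
  ? 227.49.73.72  path d0:H1→d1:-→d2:-→d3:-→d4:-→d5:-→d6:-→d7:-→d8:H6→d9:-→d10:-→d11:-→d12:-→d13:-→d14:-→d15:-→d16:H0  best=H0
  - 167.0.0.0/8 clear@8
  + 227.49.128.0/20 (H3) depth=20
  ? 49.139.229.154  path d0:H1  best=H1
  + 0.0.0.0/0 (H0) depth=0
  - 227.49.140.144/32 clear@32
  ? 227.49.128.55  path d0:H0→d1:-→d2:-→d3:-→d4:-→d5:-→d6:-→d7:-→d8:H6→d9:-→d10:-→d11:-→d12:-→d13:-→d14:-→d15:-→d16:H0→d17:-→d18:-→d19:-→d20:H3  best=H3
  - 167.166.0.0/16 clear@16
  ? 227.0.0.0  path d0:H0→d1:-→d2:-→d3:-→d4:-→d5:-→d6:-→d7:-→d8:H6→d9:-→d10:-  best=H6
  ? 227.49.140.5  path d0:H0→d1:-→d2:-→d3:-→d4:-→d5:-→d6:-→d7:-→d8:H6→d9:-→d10:-→d11:-→d12:-→d13:-→d14:-→d15:-→d16:H0→d17:-→d18:-→d19:-→d20:H3→d21:-→d22:-→d23:-→d24:H2  best=H2
  ? 99.112.110.211  path d0:H0  best=H0
  - 0.0.0.0/0 clear@0

== LOOKUPS ==
["H6","H6","H6","H6","H0","H1","H3","H6","H2","H0"]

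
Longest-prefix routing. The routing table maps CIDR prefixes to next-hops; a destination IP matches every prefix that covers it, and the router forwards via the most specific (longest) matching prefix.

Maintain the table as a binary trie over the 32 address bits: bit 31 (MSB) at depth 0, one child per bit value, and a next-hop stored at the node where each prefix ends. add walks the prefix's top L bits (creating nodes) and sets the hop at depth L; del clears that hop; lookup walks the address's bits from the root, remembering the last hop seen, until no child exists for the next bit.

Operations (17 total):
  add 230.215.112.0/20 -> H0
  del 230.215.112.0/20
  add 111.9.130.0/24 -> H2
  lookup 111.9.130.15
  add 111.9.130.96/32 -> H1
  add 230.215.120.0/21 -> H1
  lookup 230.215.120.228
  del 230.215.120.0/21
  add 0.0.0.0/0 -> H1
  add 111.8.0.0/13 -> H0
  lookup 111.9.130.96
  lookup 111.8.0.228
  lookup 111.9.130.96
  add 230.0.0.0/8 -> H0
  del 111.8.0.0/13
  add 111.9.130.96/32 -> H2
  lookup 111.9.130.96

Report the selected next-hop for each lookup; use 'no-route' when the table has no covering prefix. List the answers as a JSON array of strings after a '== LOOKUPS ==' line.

Apply in order:
  add 230.215.112.0/20 -> H0 at depth 20
  del 230.215.112.0/20 (clear depth 20)
  add 111.9.130.0/24 -> H2 at depth 24
  Q 111.9.130.15: descend 011011110000100110000010 ; hops seen [H2] ; pick H2
  add 111.9.130.96/32 -> H1 at depth 32
  add 230.215.120.0/21 -> H1 at depth 21
  Q 230.215.120.228: descend 111001101101011101111 ; hops seen [H1] ; pick H1
  del 230.215.120.0/21 (clear depth 21)
  add 0.0.0.0/0 -> H1 at depth 0
  add 111.8.0.0/13 -> H0 at depth 13
  Q 111.9.130.96: descend 01101111000010011000001001100000 ; hops seen [H1,H0,H2,H1] ; pick H1
  Q 111.8.0.228: descend 011011110000100 ; hops seen [H1,H0] ; pick H0
  Q 111.9.130.96: descend 01101111000010011000001001100000 ; hops seen [H1,H0,H2,H1] ; pick H1
  add 230.0.0.0/8 -> H0 at depth 8
  del 111.8.0.0/13 (clear depth 13)
  add 111.9.130.96/32 -> H2 at depth 32
  Q 111.9.130.96: descend 01101111000010011000001001100000 ; hops seen [H1,H2,H2] ; pick H2

== LOOKUPS ==
["H2","H1","H1","H0","H1","H2"]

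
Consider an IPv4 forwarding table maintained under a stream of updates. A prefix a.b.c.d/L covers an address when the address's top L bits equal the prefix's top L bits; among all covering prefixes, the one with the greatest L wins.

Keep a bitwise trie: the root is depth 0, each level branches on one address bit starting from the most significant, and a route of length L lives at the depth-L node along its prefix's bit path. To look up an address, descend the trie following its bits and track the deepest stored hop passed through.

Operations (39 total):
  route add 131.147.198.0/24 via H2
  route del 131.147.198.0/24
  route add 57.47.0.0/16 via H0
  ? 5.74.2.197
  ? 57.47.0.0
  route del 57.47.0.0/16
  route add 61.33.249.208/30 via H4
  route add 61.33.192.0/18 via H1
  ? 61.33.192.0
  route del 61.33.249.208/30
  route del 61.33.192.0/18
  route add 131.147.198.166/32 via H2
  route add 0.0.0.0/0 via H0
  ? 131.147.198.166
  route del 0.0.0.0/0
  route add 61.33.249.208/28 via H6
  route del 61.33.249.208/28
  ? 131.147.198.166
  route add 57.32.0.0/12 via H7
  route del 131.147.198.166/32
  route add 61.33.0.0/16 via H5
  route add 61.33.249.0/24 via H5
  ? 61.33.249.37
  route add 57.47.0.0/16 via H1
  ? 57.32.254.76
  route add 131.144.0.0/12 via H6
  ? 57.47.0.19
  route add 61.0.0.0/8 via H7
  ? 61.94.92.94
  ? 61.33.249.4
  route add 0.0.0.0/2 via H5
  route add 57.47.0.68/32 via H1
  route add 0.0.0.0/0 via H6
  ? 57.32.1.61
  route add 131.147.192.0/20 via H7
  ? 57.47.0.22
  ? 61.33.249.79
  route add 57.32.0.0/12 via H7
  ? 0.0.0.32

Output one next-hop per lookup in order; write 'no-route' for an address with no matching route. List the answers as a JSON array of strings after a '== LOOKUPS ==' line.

Apply in order:
  add 131.147.198.0/24 -> H2 at depth 24
  del 131.147.198.0/24 (clear depth 24)
  add 57.47.0.0/16 -> H0 at depth 16
  ? 5.74.2.197  path d0:-→d1:-→d2:-  best=no-route
  ? 57.47.0.0  path d0:-→d1:-→d2:-→d3:-→d4:-→d5:-→d6:-→d7:-→d8:-→d9:-→d10:-→d11:-→d12:-→d13:-→d14:-→d15:-→d16:H0  best=H0
  del 57.47.0.0/16 (clear depth 16)
  add 61.33.249.208/30 -> H4 at depth 30
  add 61.33.192.0/18 -> H1 at depth 18
  ? 61.33.192.0  path d0:-→d1:-→d2:-→d3:-→d4:-→d5:-→d6:-→d7:-→d8:-→d9:-→d10:-→d11:-→d12:-→d13:-→d14:-→d15:-→d16:-→d17:-→d18:H1  best=H1
  del 61.33.249.208/30 (clear depth 30)
  del 61.33.192.0/18 (clear depth 18)
  add 131.147.198.166/32 -> H2 at depth 32
  add 0.0.0.0/0 -> H0 at depth 0
  ? 131.147.198.166  path d0:H0→d1:-→d2:-→d3:-→d4:-→d5:-→d6:-→d7:-→d8:-→d9:-→d10:-→d11:-→d12:-→d13:-→d14:-→d15:-→d16:-→d17:-→d18:-→d19:-→d20:-→d21:-→d22:-→d23:-→d24:-→d25:-→d26:-→d27:-→d28:-→d29:-→d30:-→d31:-→d32:H2  best=H2
  del 0.0.0.0/0 (clear depth 0)
  add 61.33.249.208/28 -> H6 at depth 28
  del 61.33.249.208/28 (clear depth 28)
  ? 131.147.198.166  path d0:-→d1:-→d2:-→d3:-→d4:-→d5:-→d6:-→d7:-→d8:-→d9:-→d10:-→d11:-→d12:-→d13:-→d14:-→d15:-→d16:-→d17:-→d18:-→d19:-→d20:-→d21:-→d22:-→d23:-→d24:-→d25:-→d26:-→d27:-→d28:-→d29:-→d30:-→d31:-→d32:H2  best=H2
  add 57.32.0.0/12 -> H7 at depth 12
  del 131.147.198.166/32 (clear depth 32)
  add 61.33.0.0/16 -> H5 at depth 16
  add 61.33.249.0/24 -> H5 at depth 24
  ? 61.33.249.37  path d0:-→d1:-→d2:-→d3:-→d4:-→d5:-→d6:-→d7:-→d8:-→d9:-→d10:-→d11:-→d12:-→d13:-→d14:-→d15:-→d16:H5→d17:-→d18:-→d19:-→d20:-→d21:-→d22:-→d23:-→d24:H5  best=H5
  add 57.47.0.0/16 -> H1 at depth 16
  ? 57.32.254.76  path d0:-→d1:-→d2:-→d3:-→d4:-→d5:-→d6:-→d7:-→d8:-→d9:-→d10:-→d11:-→d12:H7  best=H7
  add 131.144.0.0/12 -> H6 at depth 12
  ? 57.47.0.19  path d0:-→d1:-→d2:-→d3:-→d4:-→d5:-→d6:-→d7:-→d8:-→d9:-→d10:-→d11:-→d12:H7→d13:-→d14:-→d15:-→d16:H1  best=H1
  add 61.0.0.0/8 -> H7 at depth 8
  ? 61.94.92.94  path d0:-→d1:-→d2:-→d3:-→d4:-→d5:-→d6:-→d7:-→d8:H7→d9:-  best=H7
  ? 61.33.249.4  path d0:-→d1:-→d2:-→d3:-→d4:-→d5:-→d6:-→d7:-→d8:H7→d9:-→d10:-→d11:-→d12:-→d13:-→d14:-→d15:-→d16:H5→d17:-→d18:-→d19:-→d20:-→d21:-→d22:-→d23:-→d24:H5  best=H5
  add 0.0.0.0/2 -> H5 at depth 2
  add 57.47.0.68/32 -> H1 at depth 32
  add 0.0.0.0/0 -> H6 at depth 0
  ? 57.32.1.61  path d0:H6→d1:-→d2:H5→d3:-→d4:-→d5:-→d6:-→d7:-→d8:-→d9:-→d10:-→d11:-→d12:H7  best=H7
  add 131.147.192.0/20 -> H7 at depth 20
  ? 57.47.0.22  path d0:H6→d1:-→d2:H5→d3:-→d4:-→d5:-→d6:-→d7:-→d8:-→d9:-→d10:-→d11:-→d12:H7→d13:-→d14:-→d15:-→d16:H1→d17:-→d18:-→d19:-→d20:-→d21:-→d22:-→d23:-→d24:-→d25:-  best=H1
  ? 61.33.249.79  path d0:H6→d1:-→d2:H5→d3:-→d4:-→d5:-→d6:-→d7:-→d8:H7→d9:-→d10:-→d11:-→d12:-→d13:-→d14:-→d15:-→d16:H5→d17:-→d18:-→d19:-→d20:-→d21:-→d22:-→d23:-→d24:H5  best=H5
  add 57.32.0.0/12 -> H7 at depth 12
  ? 0.0.0.32  path d0:H6→d1:-→d2:H5  best=H5

== LOOKUPS ==
["no-route","H0","H1","H2","H2","H5","H7","H1","H7","H5","H7","H1","H5","H5"]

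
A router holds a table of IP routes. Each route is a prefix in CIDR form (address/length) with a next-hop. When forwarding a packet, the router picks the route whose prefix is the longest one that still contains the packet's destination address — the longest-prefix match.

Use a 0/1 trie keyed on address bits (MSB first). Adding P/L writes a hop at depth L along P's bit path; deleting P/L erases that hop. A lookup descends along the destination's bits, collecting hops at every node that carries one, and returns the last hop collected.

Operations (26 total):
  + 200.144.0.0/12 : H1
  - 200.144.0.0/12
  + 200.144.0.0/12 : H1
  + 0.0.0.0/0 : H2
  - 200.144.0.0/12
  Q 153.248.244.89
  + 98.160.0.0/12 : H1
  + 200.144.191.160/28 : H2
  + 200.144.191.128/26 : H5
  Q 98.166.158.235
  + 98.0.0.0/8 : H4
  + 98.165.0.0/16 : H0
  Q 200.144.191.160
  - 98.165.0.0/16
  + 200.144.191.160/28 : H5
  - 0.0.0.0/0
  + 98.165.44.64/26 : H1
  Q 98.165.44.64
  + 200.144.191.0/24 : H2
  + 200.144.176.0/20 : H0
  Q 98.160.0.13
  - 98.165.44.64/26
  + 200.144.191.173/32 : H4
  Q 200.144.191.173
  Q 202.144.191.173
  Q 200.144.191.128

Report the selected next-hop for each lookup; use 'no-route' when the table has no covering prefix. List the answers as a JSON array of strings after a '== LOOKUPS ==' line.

Process each operation:
  + 200.144.0.0/12 (H1) depth=12
  - 200.144.0.0/12 clear@12
  + 200.144.0.0/12 (H1) depth=12
  + 0.0.0.0/0 (H2) depth=0
  - 200.144.0.0/12 clear@12
  ? 153.248.244.89  path d0:H2→d1:-  best=H2
  + 98.160.0.0/12 (H1) depth=12
  + 200.144.191.160/28 (H2) depth=28
  + 200.144.191.128/26 (H5) depth=26
  ? 98.166.158.235  path d0:H2→d1:-→d2:-→d3:-→d4:-→d5:-→d6:-→d7:-→d8:-→d9:-→d10:-→d11:-→d12:H1  best=H1
  + 98.0.0.0/8 (H4) depth=8
  + 98.165.0.0/16 (H0) depth=16
  ? 200.144.191.160  path d0:H2→d1:-→d2:-→d3:-→d4:-→d5:-→d6:-→d7:-→d8:-→d9:-→d10:-→d11:-→d12:-→d13:-→d14:-→d15:-→d16:-→d17:-→d18:-→d19:-→d20:-→d21:-→d22:-→d23:-→d24:-→d25:-→d26:H5→d27:-→d28:H2  best=H2
  - 98.165.0.0/16 clear@16
  + 200.144.191.160/28 (H5) depth=28
  - 0.0.0.0/0 clear@0
  + 98.165.44.64/26 (H1) depth=26
  ? 98.165.44.64  path d0:-→d1:-→d2:-→d3:-→d4:-→d5:-→d6:-→d7:-→d8:H4→d9:-→d10:-→d11:-→d12:H1→d13:-→d14:-→d15:-→d16:-→d17:-→d18:-→d19:-→d20:-→d21:-→d22:-→d23:-→d24:-→d25:-→d26:H1  best=H1
  + 200.144.191.0/24 (H2) depth=24
  + 200.144.176.0/20 (H0) depth=20
  ? 98.160.0.13  path d0:-→d1:-→d2:-→d3:-→d4:-→d5:-→d6:-→d7:-→d8:H4→d9:-→d10:-→d11:-→d12:H1→d13:-  best=H1
  - 98.165.44.64/26 clear@26
  + 200.144.191.173/32 (H4) depth=32
  ? 200.144.191.173  path d0:-→d1:-→d2:-→d3:-→d4:-→d5:-→d6:-→d7:-→d8:-→d9:-→d10:-→d11:-→d12:-→d13:-→d14:-→d15:-→d16:-→d17:-→d18:-→d19:-→d20:H0→d21:-→d22:-→d23:-→d24:H2→d25:-→d26:H5→d27:-→d28:H5→d29:-→d30:-→d31:-→d32:H4  best=H4
  ? 202.144.191.173  path d0:-→d1:-→d2:-→d3:-→d4:-→d5:-→d6:-  best=no-route
  ? 200.144.191.128  path d0:-→d1:-→d2:-→d3:-→d4:-→d5:-→d6:-→d7:-→d8:-→d9:-→d10:-→d11:-→d12:-→d13:-→d14:-→d15:-→d16:-→d17:-→d18:-→d19:-→d20:H0→d21:-→d22:-→d23:-→d24:H2→d25:-→d26:H5  best=H5

== LOOKUPS ==
["H2","H1","H2","H1","H1","H4","no-route","H5"]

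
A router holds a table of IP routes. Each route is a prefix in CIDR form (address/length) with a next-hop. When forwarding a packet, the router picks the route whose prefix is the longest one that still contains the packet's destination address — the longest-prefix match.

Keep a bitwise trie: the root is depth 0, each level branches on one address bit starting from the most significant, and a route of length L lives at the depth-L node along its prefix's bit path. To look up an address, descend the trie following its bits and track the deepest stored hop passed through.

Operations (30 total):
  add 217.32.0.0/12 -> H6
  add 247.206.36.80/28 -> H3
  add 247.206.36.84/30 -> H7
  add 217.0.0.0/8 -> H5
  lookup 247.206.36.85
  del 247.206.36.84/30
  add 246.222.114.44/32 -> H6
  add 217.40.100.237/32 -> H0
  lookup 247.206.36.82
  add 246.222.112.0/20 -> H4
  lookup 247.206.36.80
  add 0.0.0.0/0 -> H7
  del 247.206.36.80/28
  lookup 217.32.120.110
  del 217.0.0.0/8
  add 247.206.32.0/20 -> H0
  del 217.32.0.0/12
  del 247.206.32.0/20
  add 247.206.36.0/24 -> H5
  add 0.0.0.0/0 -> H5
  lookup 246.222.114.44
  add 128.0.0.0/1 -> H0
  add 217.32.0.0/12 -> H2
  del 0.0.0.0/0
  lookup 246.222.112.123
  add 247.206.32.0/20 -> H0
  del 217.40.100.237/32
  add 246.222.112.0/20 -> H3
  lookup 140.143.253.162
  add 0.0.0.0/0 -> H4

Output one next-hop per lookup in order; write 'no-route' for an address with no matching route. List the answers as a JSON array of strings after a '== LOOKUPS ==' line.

Trace:
  add 217.32.0.0/12 -> H6 at depth 12
  add 247.206.36.80/28 -> H3 at depth 28
  add 247.206.36.84/30 -> H7 at depth 30
  add 217.0.0.0/8 -> H5 at depth 8
  Q 247.206.36.85: descend 111101111100111000100100010101 ; hops seen [H3,H7] ; pick H7
  - 247.206.36.84/30 clear@30
  add 246.222.114.44/32 -> H6 at depth 32
  add 217.40.100.237/32 -> H0 at depth 32
  Q 247.206.36.82: descend 11110111110011100010010001010 ; hops seen [H3] ; pick H3
  add 246.222.112.0/20 -> H4 at depth 20
  Q 247.206.36.80: descend 11110111110011100010010001010 ; hops seen [H3] ; pick H3
  add 0.0.0.0/0 -> H7 at depth 0
  - 247.206.36.80/28 clear@28
  Q 217.32.120.110: descend 110110010010 ; hops seen [H7,H5,H6] ; pick H6
  - 217.0.0.0/8 clear@8
  add 247.206.32.0/20 -> H0 at depth 20
  - 217.32.0.0/12 clear@12
  - 247.206.32.0/20 clear@20
  add 247.206.36.0/24 -> H5 at depth 24
  add 0.0.0.0/0 -> H5 at depth 0
  Q 246.222.114.44: descend 11110110110111100111001000101100 ; hops seen [H5,H4,H6] ; pick H6
  add 128.0.0.0/1 -> H0 at depth 1
  add 217.32.0.0/12 -> H2 at depth 12
  - 0.0.0.0/0 clear@0
  Q 246.222.112.123: descend 1111011011011110011100 ; hops seen [H0,H4] ; pick H4
  add 247.206.32.0/20 -> H0 at depth 20
  - 217.40.100.237/32 clear@32
  add 246.222.112.0/20 -> H3 at depth 20
  Q 140.143.253.162: descend 1 ; hops seen [H0] ; pick H0
  add 0.0.0.0/0 -> H4 at depth 0

== LOOKUPS ==
["H7","H3","H3","H6","H6","H4","H0"]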